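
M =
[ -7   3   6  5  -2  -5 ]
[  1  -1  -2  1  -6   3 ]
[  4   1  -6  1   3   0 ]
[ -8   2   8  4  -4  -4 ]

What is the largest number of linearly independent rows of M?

3

Row reduce to echelon form.
R2 ← R2 + (1/7)·R1: [0, -4/7, -8/7, 12/7, -44/7, 16/7]
R3 ← R3 + (4/7)·R1: [0, 19/7, -18/7, 27/7, 13/7, -20/7]
R4 ← R4 − (8/7)·R1: [0, -10/7, 8/7, -12/7, -12/7, 12/7]
R3 ← R3 + (19/4)·R2: [0, 0, -8, 12, -28, 8]
R4 ← R4 − (5/2)·R2: [0, 0, 4, -6, 14, -4]
R4 ← R4 + (1/2)·R3: [0, 0, 0, 0, 0, 0]
Echelon form has 3 nonzero rows, so rank(M) = 3.
The rank gives the maximum number of linearly independent rows: 3.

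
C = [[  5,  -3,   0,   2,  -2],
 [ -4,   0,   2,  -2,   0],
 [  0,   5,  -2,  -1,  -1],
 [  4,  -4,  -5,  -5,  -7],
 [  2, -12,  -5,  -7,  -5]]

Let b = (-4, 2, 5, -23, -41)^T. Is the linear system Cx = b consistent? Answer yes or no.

yes

Row reduce the augmented matrix [C | b].
R2 ← R2 + (4/5)·R1: [0, -12/5, 2, -2/5, -8/5, -6/5]
R4 ← R4 − (4/5)·R1: [0, -8/5, -5, -33/5, -27/5, -99/5]
R5 ← R5 − (2/5)·R1: [0, -54/5, -5, -39/5, -21/5, -197/5]
R3 ← R3 + (25/12)·R2: [0, 0, 13/6, -11/6, -13/3, 5/2]
R4 ← R4 − (2/3)·R2: [0, 0, -19/3, -19/3, -13/3, -19]
R5 ← R5 − (9/2)·R2: [0, 0, -14, -6, 3, -34]
R4 ← R4 + (38/13)·R3: [0, 0, 0, -152/13, -17, -152/13]
R5 ← R5 + (84/13)·R3: [0, 0, 0, -232/13, -25, -232/13]
R5 ← R5 − (29/19)·R4: [0, 0, 0, 0, 18/19, 0]
The echelon form has 5 nonzero rows, and every pivot lies in the first 5 columns, so rank(C) = rank([C|b]) = 5.
The system is consistent.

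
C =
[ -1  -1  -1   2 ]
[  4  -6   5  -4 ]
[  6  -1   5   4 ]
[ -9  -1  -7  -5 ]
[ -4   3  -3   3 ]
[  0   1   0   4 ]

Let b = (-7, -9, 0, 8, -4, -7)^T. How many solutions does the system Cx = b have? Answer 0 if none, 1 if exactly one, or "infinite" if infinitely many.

0

Row reduce the augmented matrix [C | b].
R2 ← R2 + (4)·R1: [0, -10, 1, 4, -37]
R3 ← R3 + (6)·R1: [0, -7, -1, 16, -42]
R4 ← R4 − (9)·R1: [0, 8, 2, -23, 71]
R5 ← R5 − (4)·R1: [0, 7, 1, -5, 24]
R3 ← R3 − (7/10)·R2: [0, 0, -17/10, 66/5, -161/10]
R4 ← R4 + (4/5)·R2: [0, 0, 14/5, -99/5, 207/5]
R5 ← R5 + (7/10)·R2: [0, 0, 17/10, -11/5, -19/10]
R6 ← R6 + (1/10)·R2: [0, 0, 1/10, 22/5, -107/10]
R4 ← R4 + (28/17)·R3: [0, 0, 0, 33/17, 253/17]
R5 ← R5 + R3: [0, 0, 0, 11, -18]
R6 ← R6 + (1/17)·R3: [0, 0, 0, 88/17, -198/17]
R5 ← R5 − (17/3)·R4: [0, 0, 0, 0, -307/3]
R6 ← R6 − (8/3)·R4: [0, 0, 0, 0, -154/3]
R6 ← R6 − (154/307)·R5: [0, 0, 0, 0, 0]
The echelon form has 5 nonzero rows; the last pivot sits in the augmented column, so rank(C) = 4 but rank([C|b]) = 5.
Since the ranks differ, the system is inconsistent.
It has no solutions.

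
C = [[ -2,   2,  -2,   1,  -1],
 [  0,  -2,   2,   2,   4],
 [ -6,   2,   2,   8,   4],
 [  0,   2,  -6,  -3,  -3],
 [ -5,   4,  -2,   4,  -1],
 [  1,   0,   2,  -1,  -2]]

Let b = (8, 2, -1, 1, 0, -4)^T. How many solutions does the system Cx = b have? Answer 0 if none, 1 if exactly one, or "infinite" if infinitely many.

Row reduce the augmented matrix [C | b].
R3 ← R3 − (3)·R1: [0, -4, 8, 5, 7, -25]
R5 ← R5 − (5/2)·R1: [0, -1, 3, 3/2, 3/2, -20]
R6 ← R6 + (1/2)·R1: [0, 1, 1, -1/2, -5/2, 0]
R3 ← R3 − (2)·R2: [0, 0, 4, 1, -1, -29]
R4 ← R4 + R2: [0, 0, -4, -1, 1, 3]
R5 ← R5 − (1/2)·R2: [0, 0, 2, 1/2, -1/2, -21]
R6 ← R6 + (1/2)·R2: [0, 0, 2, 1/2, -1/2, 1]
R4 ← R4 + R3: [0, 0, 0, 0, 0, -26]
R5 ← R5 − (1/2)·R3: [0, 0, 0, 0, 0, -13/2]
R6 ← R6 − (1/2)·R3: [0, 0, 0, 0, 0, 31/2]
R5 ← R5 − (1/4)·R4: [0, 0, 0, 0, 0, 0]
R6 ← R6 + (31/52)·R4: [0, 0, 0, 0, 0, 0]
The echelon form has 4 nonzero rows; the last pivot sits in the augmented column, so rank(C) = 3 but rank([C|b]) = 4.
Since the ranks differ, the system is inconsistent.
It has no solutions.

0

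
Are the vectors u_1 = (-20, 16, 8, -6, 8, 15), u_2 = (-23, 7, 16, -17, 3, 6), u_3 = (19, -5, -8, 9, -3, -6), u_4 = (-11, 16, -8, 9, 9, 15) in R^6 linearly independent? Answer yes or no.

yes

Form the matrix with these vectors as rows and row reduce.
R2 ← R2 − (23/20)·R1: [0, -57/5, 34/5, -101/10, -31/5, -45/4]
R3 ← R3 + (19/20)·R1: [0, 51/5, -2/5, 33/10, 23/5, 33/4]
R4 ← R4 − (11/20)·R1: [0, 36/5, -62/5, 123/10, 23/5, 27/4]
R3 ← R3 + (17/19)·R2: [0, 0, 108/19, -109/19, -18/19, -69/38]
R4 ← R4 + (12/19)·R2: [0, 0, -154/19, 225/38, 13/19, -27/76]
R4 ← R4 + (77/54)·R3: [0, 0, 0, -61/27, -2/3, -53/18]
4 nonzero rows, so the 4 vectors span a space of dimension 4.
Since 4 = 4, the vectors are linearly independent.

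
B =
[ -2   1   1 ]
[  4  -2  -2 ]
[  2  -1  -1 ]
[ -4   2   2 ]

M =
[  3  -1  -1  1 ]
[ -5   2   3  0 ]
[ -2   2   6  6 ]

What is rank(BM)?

1

First compute BM:
[[-13,   6,  11,   4],
 [ 26, -12, -22,  -8],
 [ 13,  -6, -11,  -4],
 [-26,  12,  22,   8]]
Now row reduce the product.
R2 ← R2 + (2)·R1: [0, 0, 0, 0]
R3 ← R3 + R1: [0, 0, 0, 0]
R4 ← R4 − (2)·R1: [0, 0, 0, 0]
1 nonzero row, so rank(BM) = 1.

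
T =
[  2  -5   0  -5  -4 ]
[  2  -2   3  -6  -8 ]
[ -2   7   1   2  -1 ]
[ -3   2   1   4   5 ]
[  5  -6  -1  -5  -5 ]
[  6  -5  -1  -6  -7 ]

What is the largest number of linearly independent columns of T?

Row reduce to echelon form.
R2 ← R2 − R1: [0, 3, 3, -1, -4]
R3 ← R3 + R1: [0, 2, 1, -3, -5]
R4 ← R4 + (3/2)·R1: [0, -11/2, 1, -7/2, -1]
R5 ← R5 − (5/2)·R1: [0, 13/2, -1, 15/2, 5]
R6 ← R6 − (3)·R1: [0, 10, -1, 9, 5]
R3 ← R3 − (2/3)·R2: [0, 0, -1, -7/3, -7/3]
R4 ← R4 + (11/6)·R2: [0, 0, 13/2, -16/3, -25/3]
R5 ← R5 − (13/6)·R2: [0, 0, -15/2, 29/3, 41/3]
R6 ← R6 − (10/3)·R2: [0, 0, -11, 37/3, 55/3]
R4 ← R4 + (13/2)·R3: [0, 0, 0, -41/2, -47/2]
R5 ← R5 − (15/2)·R3: [0, 0, 0, 163/6, 187/6]
R6 ← R6 − (11)·R3: [0, 0, 0, 38, 44]
R5 ← R5 + (163/123)·R4: [0, 0, 0, 0, 1/41]
R6 ← R6 + (76/41)·R4: [0, 0, 0, 0, 18/41]
R6 ← R6 − (18)·R5: [0, 0, 0, 0, 0]
Echelon form has 5 nonzero rows, so rank(T) = 5.
The rank gives the maximum number of linearly independent columns: 5.

5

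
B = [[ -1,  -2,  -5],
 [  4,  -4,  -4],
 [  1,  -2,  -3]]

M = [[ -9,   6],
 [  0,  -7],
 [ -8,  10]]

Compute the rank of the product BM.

2

First compute BM:
[[ 49, -42],
 [ -4,  12],
 [ 15, -10]]
Now row reduce the product.
R2 ← R2 + (4/49)·R1: [0, 60/7]
R3 ← R3 − (15/49)·R1: [0, 20/7]
R3 ← R3 − (1/3)·R2: [0, 0]
2 nonzero rows, so rank(BM) = 2.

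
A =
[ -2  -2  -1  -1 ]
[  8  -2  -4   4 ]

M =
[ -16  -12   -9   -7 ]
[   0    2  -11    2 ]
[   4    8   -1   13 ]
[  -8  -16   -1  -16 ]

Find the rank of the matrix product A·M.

First compute AM:
[[ 36,  28,  42,  13],
 [-176, -196, -50, -176]]
Now row reduce the product.
R2 ← R2 + (44/9)·R1: [0, -532/9, 466/3, -1012/9]
2 nonzero rows, so rank(AM) = 2.

2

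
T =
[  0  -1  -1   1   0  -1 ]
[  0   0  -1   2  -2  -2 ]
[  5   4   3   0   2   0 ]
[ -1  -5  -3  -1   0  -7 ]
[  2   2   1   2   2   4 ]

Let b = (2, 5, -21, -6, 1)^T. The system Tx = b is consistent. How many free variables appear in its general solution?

Row reduce the augmented matrix [T | b].
Swap R1 ↔ R3
R4 ← R4 + (1/5)·R1: [0, -21/5, -12/5, -1, 2/5, -7, -51/5]
R5 ← R5 − (2/5)·R1: [0, 2/5, -1/5, 2, 6/5, 4, 47/5]
Swap R2 ↔ R3
R4 ← R4 − (21/5)·R2: [0, 0, 9/5, -26/5, 2/5, -14/5, -93/5]
R5 ← R5 + (2/5)·R2: [0, 0, -3/5, 12/5, 6/5, 18/5, 51/5]
R4 ← R4 + (9/5)·R3: [0, 0, 0, -8/5, -16/5, -32/5, -48/5]
R5 ← R5 − (3/5)·R3: [0, 0, 0, 6/5, 12/5, 24/5, 36/5]
R5 ← R5 + (3/4)·R4: [0, 0, 0, 0, 0, 0, 0]
The echelon form has 4 nonzero rows, and every pivot lies in the first 6 columns, so rank(T) = rank([T|b]) = 4.
The system is consistent.
Free variables = (unknowns) − (rank) = 6 − 4 = 2.

2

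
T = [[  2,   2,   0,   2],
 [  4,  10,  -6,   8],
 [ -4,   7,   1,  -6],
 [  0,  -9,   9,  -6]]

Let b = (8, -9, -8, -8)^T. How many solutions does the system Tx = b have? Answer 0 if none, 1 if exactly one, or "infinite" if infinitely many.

0

Row reduce the augmented matrix [T | b].
R2 ← R2 − (2)·R1: [0, 6, -6, 4, -25]
R3 ← R3 + (2)·R1: [0, 11, 1, -2, 8]
R3 ← R3 − (11/6)·R2: [0, 0, 12, -28/3, 323/6]
R4 ← R4 + (3/2)·R2: [0, 0, 0, 0, -91/2]
The echelon form has 4 nonzero rows; the last pivot sits in the augmented column, so rank(T) = 3 but rank([T|b]) = 4.
Since the ranks differ, the system is inconsistent.
It has no solutions.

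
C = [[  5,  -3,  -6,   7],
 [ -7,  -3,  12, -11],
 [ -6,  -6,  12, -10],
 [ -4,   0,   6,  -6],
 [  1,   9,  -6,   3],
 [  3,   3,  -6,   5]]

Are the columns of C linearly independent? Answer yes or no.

Row reduce C to echelon form.
R2 ← R2 + (7/5)·R1: [0, -36/5, 18/5, -6/5]
R3 ← R3 + (6/5)·R1: [0, -48/5, 24/5, -8/5]
R4 ← R4 + (4/5)·R1: [0, -12/5, 6/5, -2/5]
R5 ← R5 − (1/5)·R1: [0, 48/5, -24/5, 8/5]
R6 ← R6 − (3/5)·R1: [0, 24/5, -12/5, 4/5]
R3 ← R3 − (4/3)·R2: [0, 0, 0, 0]
R4 ← R4 − (1/3)·R2: [0, 0, 0, 0]
R5 ← R5 + (4/3)·R2: [0, 0, 0, 0]
R6 ← R6 + (2/3)·R2: [0, 0, 0, 0]
2 pivots among 4 columns.
Only 2 < 4 pivot columns, so the columns are linearly dependent.

no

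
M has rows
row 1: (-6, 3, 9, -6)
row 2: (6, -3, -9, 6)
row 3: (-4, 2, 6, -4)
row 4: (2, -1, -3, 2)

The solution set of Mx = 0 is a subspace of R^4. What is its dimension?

3

Row reduce to echelon form.
R2 ← R2 + R1: [0, 0, 0, 0]
R3 ← R3 − (2/3)·R1: [0, 0, 0, 0]
R4 ← R4 + (1/3)·R1: [0, 0, 0, 0]
1 nonzero row, so rank(M) = 1.
M has 4 columns; by rank–nullity, nullity = 4 − 1 = 3.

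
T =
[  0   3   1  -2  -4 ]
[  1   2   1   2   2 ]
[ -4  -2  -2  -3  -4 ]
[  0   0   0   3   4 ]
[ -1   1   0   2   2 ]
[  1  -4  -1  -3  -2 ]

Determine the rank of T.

Row reduce to echelon form.
Swap R1 ↔ R2
R3 ← R3 + (4)·R1: [0, 6, 2, 5, 4]
R5 ← R5 + R1: [0, 3, 1, 4, 4]
R6 ← R6 − R1: [0, -6, -2, -5, -4]
R3 ← R3 − (2)·R2: [0, 0, 0, 9, 12]
R5 ← R5 − R2: [0, 0, 0, 6, 8]
R6 ← R6 + (2)·R2: [0, 0, 0, -9, -12]
R4 ← R4 − (1/3)·R3: [0, 0, 0, 0, 0]
R5 ← R5 − (2/3)·R3: [0, 0, 0, 0, 0]
R6 ← R6 + R3: [0, 0, 0, 0, 0]
Echelon form has 3 nonzero rows, so rank(T) = 3.

3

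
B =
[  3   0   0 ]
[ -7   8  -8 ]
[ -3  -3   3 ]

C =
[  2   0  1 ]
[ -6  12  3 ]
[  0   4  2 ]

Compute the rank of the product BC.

First compute BC:
[[  6,   0,   3],
 [-62,  64,   1],
 [ 12, -24,  -6]]
Now row reduce the product.
R2 ← R2 + (31/3)·R1: [0, 64, 32]
R3 ← R3 − (2)·R1: [0, -24, -12]
R3 ← R3 + (3/8)·R2: [0, 0, 0]
2 nonzero rows, so rank(BC) = 2.

2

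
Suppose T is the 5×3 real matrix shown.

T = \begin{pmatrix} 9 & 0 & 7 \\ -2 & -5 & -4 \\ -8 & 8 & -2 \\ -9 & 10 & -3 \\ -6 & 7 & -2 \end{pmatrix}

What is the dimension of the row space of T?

Row reduce to echelon form.
R2 ← R2 + (2/9)·R1: [0, -5, -22/9]
R3 ← R3 + (8/9)·R1: [0, 8, 38/9]
R4 ← R4 + R1: [0, 10, 4]
R5 ← R5 + (2/3)·R1: [0, 7, 8/3]
R3 ← R3 + (8/5)·R2: [0, 0, 14/45]
R4 ← R4 + (2)·R2: [0, 0, -8/9]
R5 ← R5 + (7/5)·R2: [0, 0, -34/45]
R4 ← R4 + (20/7)·R3: [0, 0, 0]
R5 ← R5 + (17/7)·R3: [0, 0, 0]
Echelon form has 3 nonzero rows, so rank(T) = 3.
The row space has dimension equal to the rank: 3.

3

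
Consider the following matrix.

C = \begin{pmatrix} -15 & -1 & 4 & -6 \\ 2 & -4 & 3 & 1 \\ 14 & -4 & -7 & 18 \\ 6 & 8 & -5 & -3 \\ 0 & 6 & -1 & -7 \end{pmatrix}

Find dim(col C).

3

Row reduce to echelon form.
R2 ← R2 + (2/15)·R1: [0, -62/15, 53/15, 1/5]
R3 ← R3 + (14/15)·R1: [0, -74/15, -49/15, 62/5]
R4 ← R4 + (2/5)·R1: [0, 38/5, -17/5, -27/5]
R3 ← R3 − (37/31)·R2: [0, 0, -232/31, 377/31]
R4 ← R4 + (57/31)·R2: [0, 0, 96/31, -156/31]
R5 ← R5 + (45/31)·R2: [0, 0, 128/31, -208/31]
R4 ← R4 + (12/29)·R3: [0, 0, 0, 0]
R5 ← R5 + (16/29)·R3: [0, 0, 0, 0]
Echelon form has 3 nonzero rows, so rank(C) = 3.
The column space has dimension equal to the rank: 3.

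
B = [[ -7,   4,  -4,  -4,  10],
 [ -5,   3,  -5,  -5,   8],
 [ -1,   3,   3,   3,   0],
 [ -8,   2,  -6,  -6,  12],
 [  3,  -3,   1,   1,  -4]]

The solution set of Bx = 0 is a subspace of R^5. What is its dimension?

Row reduce to echelon form.
R2 ← R2 − (5/7)·R1: [0, 1/7, -15/7, -15/7, 6/7]
R3 ← R3 − (1/7)·R1: [0, 17/7, 25/7, 25/7, -10/7]
R4 ← R4 − (8/7)·R1: [0, -18/7, -10/7, -10/7, 4/7]
R5 ← R5 + (3/7)·R1: [0, -9/7, -5/7, -5/7, 2/7]
R3 ← R3 − (17)·R2: [0, 0, 40, 40, -16]
R4 ← R4 + (18)·R2: [0, 0, -40, -40, 16]
R5 ← R5 + (9)·R2: [0, 0, -20, -20, 8]
R4 ← R4 + R3: [0, 0, 0, 0, 0]
R5 ← R5 + (1/2)·R3: [0, 0, 0, 0, 0]
3 nonzero rows, so rank(B) = 3.
B has 5 columns; by rank–nullity, nullity = 5 − 3 = 2.

2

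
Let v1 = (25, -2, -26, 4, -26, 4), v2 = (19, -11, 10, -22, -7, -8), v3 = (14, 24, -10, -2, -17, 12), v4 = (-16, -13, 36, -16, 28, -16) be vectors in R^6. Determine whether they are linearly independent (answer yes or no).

yes

Form the matrix with these vectors as rows and row reduce.
R2 ← R2 − (19/25)·R1: [0, -237/25, 744/25, -626/25, 319/25, -276/25]
R3 ← R3 − (14/25)·R1: [0, 628/25, 114/25, -106/25, -61/25, 244/25]
R4 ← R4 + (16/25)·R1: [0, -357/25, 484/25, -336/25, 284/25, -336/25]
R3 ← R3 + (628/237)·R2: [0, 0, 6590/79, -16730/237, 7435/237, -1540/79]
R4 ← R4 − (119/79)·R2: [0, 0, -2012/79, 1918/79, -621/79, 252/79]
R4 ← R4 + (1006/3295)·R3: [0, 0, 0, 5390/1977, 3395/1977, -1820/659]
4 nonzero rows, so the 4 vectors span a space of dimension 4.
Since 4 = 4, the vectors are linearly independent.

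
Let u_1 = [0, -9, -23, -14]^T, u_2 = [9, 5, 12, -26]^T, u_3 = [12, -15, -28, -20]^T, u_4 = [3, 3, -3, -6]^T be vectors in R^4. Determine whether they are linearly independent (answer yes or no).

yes

Form the matrix with these vectors as rows and row reduce.
Swap R1 ↔ R2
R3 ← R3 − (4/3)·R1: [0, -65/3, -44, 44/3]
R4 ← R4 − (1/3)·R1: [0, 4/3, -7, 8/3]
R3 ← R3 − (65/27)·R2: [0, 0, 307/27, 1306/27]
R4 ← R4 + (4/27)·R2: [0, 0, -281/27, 16/27]
R4 ← R4 + (281/307)·R3: [0, 0, 0, 13774/307]
4 nonzero rows, so the 4 vectors span a space of dimension 4.
Since 4 = 4, the vectors are linearly independent.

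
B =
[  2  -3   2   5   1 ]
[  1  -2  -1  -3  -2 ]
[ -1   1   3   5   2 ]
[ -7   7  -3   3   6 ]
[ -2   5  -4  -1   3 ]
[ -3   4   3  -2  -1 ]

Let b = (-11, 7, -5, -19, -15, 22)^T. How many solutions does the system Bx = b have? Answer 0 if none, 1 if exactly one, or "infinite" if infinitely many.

Row reduce the augmented matrix [B | b].
R2 ← R2 − (1/2)·R1: [0, -1/2, -2, -11/2, -5/2, 25/2]
R3 ← R3 + (1/2)·R1: [0, -1/2, 4, 15/2, 5/2, -21/2]
R4 ← R4 + (7/2)·R1: [0, -7/2, 4, 41/2, 19/2, -115/2]
R5 ← R5 + R1: [0, 2, -2, 4, 4, -26]
R6 ← R6 + (3/2)·R1: [0, -1/2, 6, 11/2, 1/2, 11/2]
R3 ← R3 − R2: [0, 0, 6, 13, 5, -23]
R4 ← R4 − (7)·R2: [0, 0, 18, 59, 27, -145]
R5 ← R5 + (4)·R2: [0, 0, -10, -18, -6, 24]
R6 ← R6 − R2: [0, 0, 8, 11, 3, -7]
R4 ← R4 − (3)·R3: [0, 0, 0, 20, 12, -76]
R5 ← R5 + (5/3)·R3: [0, 0, 0, 11/3, 7/3, -43/3]
R6 ← R6 − (4/3)·R3: [0, 0, 0, -19/3, -11/3, 71/3]
R5 ← R5 − (11/60)·R4: [0, 0, 0, 0, 2/15, -2/5]
R6 ← R6 + (19/60)·R4: [0, 0, 0, 0, 2/15, -2/5]
R6 ← R6 − R5: [0, 0, 0, 0, 0, 0]
The echelon form has 5 nonzero rows, and every pivot lies in the first 5 columns, so rank(B) = rank([B|b]) = 5.
The system is consistent.
rank = 5 = number of unknowns, so the solution is unique.

1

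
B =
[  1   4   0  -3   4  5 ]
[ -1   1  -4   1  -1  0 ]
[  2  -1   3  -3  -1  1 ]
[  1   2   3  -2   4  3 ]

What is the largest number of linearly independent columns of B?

Row reduce to echelon form.
R2 ← R2 + R1: [0, 5, -4, -2, 3, 5]
R3 ← R3 − (2)·R1: [0, -9, 3, 3, -9, -9]
R4 ← R4 − R1: [0, -2, 3, 1, 0, -2]
R3 ← R3 + (9/5)·R2: [0, 0, -21/5, -3/5, -18/5, 0]
R4 ← R4 + (2/5)·R2: [0, 0, 7/5, 1/5, 6/5, 0]
R4 ← R4 + (1/3)·R3: [0, 0, 0, 0, 0, 0]
Echelon form has 3 nonzero rows, so rank(B) = 3.
The rank gives the maximum number of linearly independent columns: 3.

3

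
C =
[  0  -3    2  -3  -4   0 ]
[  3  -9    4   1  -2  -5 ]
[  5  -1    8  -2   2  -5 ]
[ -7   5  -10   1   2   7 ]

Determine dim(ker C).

Row reduce to echelon form.
Swap R1 ↔ R2
R3 ← R3 − (5/3)·R1: [0, 14, 4/3, -11/3, 16/3, 10/3]
R4 ← R4 + (7/3)·R1: [0, -16, -2/3, 10/3, -8/3, -14/3]
R3 ← R3 + (14/3)·R2: [0, 0, 32/3, -53/3, -40/3, 10/3]
R4 ← R4 − (16/3)·R2: [0, 0, -34/3, 58/3, 56/3, -14/3]
R4 ← R4 + (17/16)·R3: [0, 0, 0, 9/16, 9/2, -9/8]
4 nonzero rows, so rank(C) = 4.
C has 6 columns; by rank–nullity, nullity = 6 − 4 = 2.

2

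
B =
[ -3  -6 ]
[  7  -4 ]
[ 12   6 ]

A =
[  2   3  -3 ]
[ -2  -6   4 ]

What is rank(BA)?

2

First compute BA:
[[  6,  27, -15],
 [ 22,  45, -37],
 [ 12,   0, -12]]
Now row reduce the product.
R2 ← R2 − (11/3)·R1: [0, -54, 18]
R3 ← R3 − (2)·R1: [0, -54, 18]
R3 ← R3 − R2: [0, 0, 0]
2 nonzero rows, so rank(BA) = 2.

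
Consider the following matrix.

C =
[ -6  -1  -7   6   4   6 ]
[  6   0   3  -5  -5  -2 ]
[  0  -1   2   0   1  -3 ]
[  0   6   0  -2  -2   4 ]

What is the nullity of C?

Row reduce to echelon form.
R2 ← R2 + R1: [0, -1, -4, 1, -1, 4]
R3 ← R3 − R2: [0, 0, 6, -1, 2, -7]
R4 ← R4 + (6)·R2: [0, 0, -24, 4, -8, 28]
R4 ← R4 + (4)·R3: [0, 0, 0, 0, 0, 0]
3 nonzero rows, so rank(C) = 3.
C has 6 columns; by rank–nullity, nullity = 6 − 3 = 3.

3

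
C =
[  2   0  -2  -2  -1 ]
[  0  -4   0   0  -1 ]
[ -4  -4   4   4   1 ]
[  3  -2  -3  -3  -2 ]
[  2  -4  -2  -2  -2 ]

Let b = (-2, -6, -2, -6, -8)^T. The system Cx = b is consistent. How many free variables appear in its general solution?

Row reduce the augmented matrix [C | b].
R3 ← R3 + (2)·R1: [0, -4, 0, 0, -1, -6]
R4 ← R4 − (3/2)·R1: [0, -2, 0, 0, -1/2, -3]
R5 ← R5 − R1: [0, -4, 0, 0, -1, -6]
R3 ← R3 − R2: [0, 0, 0, 0, 0, 0]
R4 ← R4 − (1/2)·R2: [0, 0, 0, 0, 0, 0]
R5 ← R5 − R2: [0, 0, 0, 0, 0, 0]
The echelon form has 2 nonzero rows, and every pivot lies in the first 5 columns, so rank(C) = rank([C|b]) = 2.
The system is consistent.
Free variables = (unknowns) − (rank) = 5 − 2 = 3.

3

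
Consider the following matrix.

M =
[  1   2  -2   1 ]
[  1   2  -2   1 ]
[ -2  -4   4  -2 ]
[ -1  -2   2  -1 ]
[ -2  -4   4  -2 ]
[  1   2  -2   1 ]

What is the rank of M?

Row reduce to echelon form.
R2 ← R2 − R1: [0, 0, 0, 0]
R3 ← R3 + (2)·R1: [0, 0, 0, 0]
R4 ← R4 + R1: [0, 0, 0, 0]
R5 ← R5 + (2)·R1: [0, 0, 0, 0]
R6 ← R6 − R1: [0, 0, 0, 0]
Echelon form has 1 nonzero row, so rank(M) = 1.

1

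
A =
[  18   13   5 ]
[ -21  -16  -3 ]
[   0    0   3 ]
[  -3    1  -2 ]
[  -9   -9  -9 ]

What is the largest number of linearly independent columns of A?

3

Row reduce to echelon form.
R2 ← R2 + (7/6)·R1: [0, -5/6, 17/6]
R4 ← R4 + (1/6)·R1: [0, 19/6, -7/6]
R5 ← R5 + (1/2)·R1: [0, -5/2, -13/2]
R4 ← R4 + (19/5)·R2: [0, 0, 48/5]
R5 ← R5 − (3)·R2: [0, 0, -15]
R4 ← R4 − (16/5)·R3: [0, 0, 0]
R5 ← R5 + (5)·R3: [0, 0, 0]
Echelon form has 3 nonzero rows, so rank(A) = 3.
The rank gives the maximum number of linearly independent columns: 3.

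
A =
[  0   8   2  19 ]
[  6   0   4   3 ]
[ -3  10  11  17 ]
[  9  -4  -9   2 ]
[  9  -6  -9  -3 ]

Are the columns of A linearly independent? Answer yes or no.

Row reduce A to echelon form.
Swap R1 ↔ R2
R3 ← R3 + (1/2)·R1: [0, 10, 13, 37/2]
R4 ← R4 − (3/2)·R1: [0, -4, -15, -5/2]
R5 ← R5 − (3/2)·R1: [0, -6, -15, -15/2]
R3 ← R3 − (5/4)·R2: [0, 0, 21/2, -21/4]
R4 ← R4 + (1/2)·R2: [0, 0, -14, 7]
R5 ← R5 + (3/4)·R2: [0, 0, -27/2, 27/4]
R4 ← R4 + (4/3)·R3: [0, 0, 0, 0]
R5 ← R5 + (9/7)·R3: [0, 0, 0, 0]
3 pivots among 4 columns.
Only 3 < 4 pivot columns, so the columns are linearly dependent.

no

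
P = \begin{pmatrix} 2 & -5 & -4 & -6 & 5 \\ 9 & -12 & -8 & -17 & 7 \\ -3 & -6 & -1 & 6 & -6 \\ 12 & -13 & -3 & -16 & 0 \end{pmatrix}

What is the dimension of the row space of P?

4

Row reduce to echelon form.
R2 ← R2 − (9/2)·R1: [0, 21/2, 10, 10, -31/2]
R3 ← R3 + (3/2)·R1: [0, -27/2, -7, -3, 3/2]
R4 ← R4 − (6)·R1: [0, 17, 21, 20, -30]
R3 ← R3 + (9/7)·R2: [0, 0, 41/7, 69/7, -129/7]
R4 ← R4 − (34/21)·R2: [0, 0, 101/21, 80/21, -103/21]
R4 ← R4 − (101/123)·R3: [0, 0, 0, -527/123, 1258/123]
Echelon form has 4 nonzero rows, so rank(P) = 4.
The row space has dimension equal to the rank: 4.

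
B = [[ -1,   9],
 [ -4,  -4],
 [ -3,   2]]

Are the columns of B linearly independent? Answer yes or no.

Row reduce B to echelon form.
R2 ← R2 − (4)·R1: [0, -40]
R3 ← R3 − (3)·R1: [0, -25]
R3 ← R3 − (5/8)·R2: [0, 0]
2 pivots among 2 columns.
Every column is a pivot column, so the columns are linearly independent.

yes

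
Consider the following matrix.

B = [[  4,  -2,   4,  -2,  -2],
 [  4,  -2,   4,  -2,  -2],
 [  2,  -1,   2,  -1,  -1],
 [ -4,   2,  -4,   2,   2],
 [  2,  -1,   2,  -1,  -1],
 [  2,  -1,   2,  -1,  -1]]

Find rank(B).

Row reduce to echelon form.
R2 ← R2 − R1: [0, 0, 0, 0, 0]
R3 ← R3 − (1/2)·R1: [0, 0, 0, 0, 0]
R4 ← R4 + R1: [0, 0, 0, 0, 0]
R5 ← R5 − (1/2)·R1: [0, 0, 0, 0, 0]
R6 ← R6 − (1/2)·R1: [0, 0, 0, 0, 0]
Echelon form has 1 nonzero row, so rank(B) = 1.

1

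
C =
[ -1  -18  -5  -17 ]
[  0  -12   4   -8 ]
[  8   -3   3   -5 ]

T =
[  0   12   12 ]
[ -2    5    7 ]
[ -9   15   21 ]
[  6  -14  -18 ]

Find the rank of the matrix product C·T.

3

First compute CT:
[[-21,  61,  63],
 [-60, 112, 144],
 [-51, 196, 228]]
Now row reduce the product.
R2 ← R2 − (20/7)·R1: [0, -436/7, -36]
R3 ← R3 − (17/7)·R1: [0, 335/7, 75]
R3 ← R3 + (335/436)·R2: [0, 0, 5160/109]
3 nonzero rows, so rank(CT) = 3.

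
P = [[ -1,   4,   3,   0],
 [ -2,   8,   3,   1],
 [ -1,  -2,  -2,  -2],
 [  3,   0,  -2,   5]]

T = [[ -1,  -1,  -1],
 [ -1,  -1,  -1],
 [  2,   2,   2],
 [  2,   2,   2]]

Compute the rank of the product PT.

1

First compute PT:
[[  3,   3,   3],
 [  2,   2,   2],
 [ -5,  -5,  -5],
 [  3,   3,   3]]
Now row reduce the product.
R2 ← R2 − (2/3)·R1: [0, 0, 0]
R3 ← R3 + (5/3)·R1: [0, 0, 0]
R4 ← R4 − R1: [0, 0, 0]
1 nonzero row, so rank(PT) = 1.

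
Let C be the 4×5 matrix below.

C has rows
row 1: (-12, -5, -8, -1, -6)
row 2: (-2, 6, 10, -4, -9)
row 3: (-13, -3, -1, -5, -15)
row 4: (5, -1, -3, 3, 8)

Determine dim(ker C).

Row reduce to echelon form.
R2 ← R2 − (1/6)·R1: [0, 41/6, 34/3, -23/6, -8]
R3 ← R3 − (13/12)·R1: [0, 29/12, 23/3, -47/12, -17/2]
R4 ← R4 + (5/12)·R1: [0, -37/12, -19/3, 31/12, 11/2]
R3 ← R3 − (29/82)·R2: [0, 0, 150/41, -105/41, -465/82]
R4 ← R4 + (37/82)·R2: [0, 0, -50/41, 35/41, 155/82]
R4 ← R4 + (1/3)·R3: [0, 0, 0, 0, 0]
3 nonzero rows, so rank(C) = 3.
C has 5 columns; by rank–nullity, nullity = 5 − 3 = 2.

2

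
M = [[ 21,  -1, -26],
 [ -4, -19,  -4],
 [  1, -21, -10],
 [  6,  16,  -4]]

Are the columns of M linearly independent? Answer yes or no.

Row reduce M to echelon form.
R2 ← R2 + (4/21)·R1: [0, -403/21, -188/21]
R3 ← R3 − (1/21)·R1: [0, -440/21, -184/21]
R4 ← R4 − (2/7)·R1: [0, 114/7, 24/7]
R3 ← R3 − (440/403)·R2: [0, 0, 408/403]
R4 ← R4 + (342/403)·R2: [0, 0, -1680/403]
R4 ← R4 + (70/17)·R3: [0, 0, 0]
3 pivots among 3 columns.
Every column is a pivot column, so the columns are linearly independent.

yes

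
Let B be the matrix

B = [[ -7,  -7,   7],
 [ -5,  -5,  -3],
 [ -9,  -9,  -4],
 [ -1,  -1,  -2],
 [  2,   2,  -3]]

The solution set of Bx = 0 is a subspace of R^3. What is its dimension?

1

Row reduce to echelon form.
R2 ← R2 − (5/7)·R1: [0, 0, -8]
R3 ← R3 − (9/7)·R1: [0, 0, -13]
R4 ← R4 − (1/7)·R1: [0, 0, -3]
R5 ← R5 + (2/7)·R1: [0, 0, -1]
R3 ← R3 − (13/8)·R2: [0, 0, 0]
R4 ← R4 − (3/8)·R2: [0, 0, 0]
R5 ← R5 − (1/8)·R2: [0, 0, 0]
2 nonzero rows, so rank(B) = 2.
B has 3 columns; by rank–nullity, nullity = 3 − 2 = 1.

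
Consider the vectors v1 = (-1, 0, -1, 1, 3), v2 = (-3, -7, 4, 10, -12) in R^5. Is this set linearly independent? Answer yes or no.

yes

Form the matrix with these vectors as rows and row reduce.
R2 ← R2 − (3)·R1: [0, -7, 7, 7, -21]
2 nonzero rows, so the 2 vectors span a space of dimension 2.
Since 2 = 2, the vectors are linearly independent.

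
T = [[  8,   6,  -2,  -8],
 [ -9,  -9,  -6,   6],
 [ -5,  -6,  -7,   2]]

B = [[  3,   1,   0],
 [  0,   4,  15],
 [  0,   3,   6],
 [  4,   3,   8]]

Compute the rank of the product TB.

First compute TB:
[[ -8,   2,  14],
 [ -3, -45, -123],
 [ -7, -44, -116]]
Now row reduce the product.
R2 ← R2 − (3/8)·R1: [0, -183/4, -513/4]
R3 ← R3 − (7/8)·R1: [0, -183/4, -513/4]
R3 ← R3 − R2: [0, 0, 0]
2 nonzero rows, so rank(TB) = 2.

2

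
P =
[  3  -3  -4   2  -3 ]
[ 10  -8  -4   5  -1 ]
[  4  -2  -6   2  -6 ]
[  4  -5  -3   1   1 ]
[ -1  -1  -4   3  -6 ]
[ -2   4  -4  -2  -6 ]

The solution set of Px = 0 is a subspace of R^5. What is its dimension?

Row reduce to echelon form.
R2 ← R2 − (10/3)·R1: [0, 2, 28/3, -5/3, 9]
R3 ← R3 − (4/3)·R1: [0, 2, -2/3, -2/3, -2]
R4 ← R4 − (4/3)·R1: [0, -1, 7/3, -5/3, 5]
R5 ← R5 + (1/3)·R1: [0, -2, -16/3, 11/3, -7]
R6 ← R6 + (2/3)·R1: [0, 2, -20/3, -2/3, -8]
R3 ← R3 − R2: [0, 0, -10, 1, -11]
R4 ← R4 + (1/2)·R2: [0, 0, 7, -5/2, 19/2]
R5 ← R5 + R2: [0, 0, 4, 2, 2]
R6 ← R6 − R2: [0, 0, -16, 1, -17]
R4 ← R4 + (7/10)·R3: [0, 0, 0, -9/5, 9/5]
R5 ← R5 + (2/5)·R3: [0, 0, 0, 12/5, -12/5]
R6 ← R6 − (8/5)·R3: [0, 0, 0, -3/5, 3/5]
R5 ← R5 + (4/3)·R4: [0, 0, 0, 0, 0]
R6 ← R6 − (1/3)·R4: [0, 0, 0, 0, 0]
4 nonzero rows, so rank(P) = 4.
P has 5 columns; by rank–nullity, nullity = 5 − 4 = 1.

1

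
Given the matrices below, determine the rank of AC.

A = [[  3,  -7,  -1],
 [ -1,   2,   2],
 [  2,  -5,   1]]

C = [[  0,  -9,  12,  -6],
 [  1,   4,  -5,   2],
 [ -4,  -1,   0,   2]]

First compute AC:
[[ -3, -54,  71, -34],
 [ -6,  15, -22,  14],
 [ -9, -39,  49, -20]]
Now row reduce the product.
R2 ← R2 − (2)·R1: [0, 123, -164, 82]
R3 ← R3 − (3)·R1: [0, 123, -164, 82]
R3 ← R3 − R2: [0, 0, 0, 0]
2 nonzero rows, so rank(AC) = 2.

2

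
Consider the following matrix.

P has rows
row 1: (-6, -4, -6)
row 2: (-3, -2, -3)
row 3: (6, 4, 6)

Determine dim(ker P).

2

Row reduce to echelon form.
R2 ← R2 − (1/2)·R1: [0, 0, 0]
R3 ← R3 + R1: [0, 0, 0]
1 nonzero row, so rank(P) = 1.
P has 3 columns; by rank–nullity, nullity = 3 − 1 = 2.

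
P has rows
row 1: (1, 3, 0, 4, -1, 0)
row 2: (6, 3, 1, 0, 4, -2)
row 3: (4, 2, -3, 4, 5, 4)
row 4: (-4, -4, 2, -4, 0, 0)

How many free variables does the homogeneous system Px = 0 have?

2

Row reduce to echelon form.
R2 ← R2 − (6)·R1: [0, -15, 1, -24, 10, -2]
R3 ← R3 − (4)·R1: [0, -10, -3, -12, 9, 4]
R4 ← R4 + (4)·R1: [0, 8, 2, 12, -4, 0]
R3 ← R3 − (2/3)·R2: [0, 0, -11/3, 4, 7/3, 16/3]
R4 ← R4 + (8/15)·R2: [0, 0, 38/15, -4/5, 4/3, -16/15]
R4 ← R4 + (38/55)·R3: [0, 0, 0, 108/55, 162/55, 144/55]
4 nonzero rows, so rank(P) = 4.
P has 6 columns; by rank–nullity, nullity = 6 − 4 = 2.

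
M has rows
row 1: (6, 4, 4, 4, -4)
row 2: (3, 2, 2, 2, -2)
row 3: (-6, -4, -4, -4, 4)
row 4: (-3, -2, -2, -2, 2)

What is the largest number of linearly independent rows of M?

Row reduce to echelon form.
R2 ← R2 − (1/2)·R1: [0, 0, 0, 0, 0]
R3 ← R3 + R1: [0, 0, 0, 0, 0]
R4 ← R4 + (1/2)·R1: [0, 0, 0, 0, 0]
Echelon form has 1 nonzero row, so rank(M) = 1.
The rank gives the maximum number of linearly independent rows: 1.

1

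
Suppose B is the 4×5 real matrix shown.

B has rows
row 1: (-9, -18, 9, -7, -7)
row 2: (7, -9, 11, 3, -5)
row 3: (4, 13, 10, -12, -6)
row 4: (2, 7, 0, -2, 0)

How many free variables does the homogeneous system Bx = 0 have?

1

Row reduce to echelon form.
R2 ← R2 + (7/9)·R1: [0, -23, 18, -22/9, -94/9]
R3 ← R3 + (4/9)·R1: [0, 5, 14, -136/9, -82/9]
R4 ← R4 + (2/9)·R1: [0, 3, 2, -32/9, -14/9]
R3 ← R3 + (5/23)·R2: [0, 0, 412/23, -3238/207, -2356/207]
R4 ← R4 + (3/23)·R2: [0, 0, 100/23, -802/207, -604/207]
R4 ← R4 − (25/103)·R3: [0, 0, 0, -8/103, -16/103]
4 nonzero rows, so rank(B) = 4.
B has 5 columns; by rank–nullity, nullity = 5 − 4 = 1.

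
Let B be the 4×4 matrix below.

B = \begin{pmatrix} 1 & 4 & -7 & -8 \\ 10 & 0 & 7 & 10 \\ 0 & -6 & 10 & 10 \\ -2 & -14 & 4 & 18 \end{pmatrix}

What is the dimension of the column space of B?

4

Row reduce to echelon form.
R2 ← R2 − (10)·R1: [0, -40, 77, 90]
R4 ← R4 + (2)·R1: [0, -6, -10, 2]
R3 ← R3 − (3/20)·R2: [0, 0, -31/20, -7/2]
R4 ← R4 − (3/20)·R2: [0, 0, -431/20, -23/2]
R4 ← R4 − (431/31)·R3: [0, 0, 0, 1152/31]
Echelon form has 4 nonzero rows, so rank(B) = 4.
The column space has dimension equal to the rank: 4.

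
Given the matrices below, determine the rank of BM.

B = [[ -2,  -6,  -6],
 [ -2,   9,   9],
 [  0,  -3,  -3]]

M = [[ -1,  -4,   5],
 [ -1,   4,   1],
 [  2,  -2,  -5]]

First compute BM:
[[ -4,  -4,  14],
 [ 11,  26, -46],
 [ -3,  -6,  12]]
Now row reduce the product.
R2 ← R2 + (11/4)·R1: [0, 15, -15/2]
R3 ← R3 − (3/4)·R1: [0, -3, 3/2]
R3 ← R3 + (1/5)·R2: [0, 0, 0]
2 nonzero rows, so rank(BM) = 2.

2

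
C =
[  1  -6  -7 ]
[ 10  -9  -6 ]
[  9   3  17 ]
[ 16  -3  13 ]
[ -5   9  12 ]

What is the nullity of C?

Row reduce to echelon form.
R2 ← R2 − (10)·R1: [0, 51, 64]
R3 ← R3 − (9)·R1: [0, 57, 80]
R4 ← R4 − (16)·R1: [0, 93, 125]
R5 ← R5 + (5)·R1: [0, -21, -23]
R3 ← R3 − (19/17)·R2: [0, 0, 144/17]
R4 ← R4 − (31/17)·R2: [0, 0, 141/17]
R5 ← R5 + (7/17)·R2: [0, 0, 57/17]
R4 ← R4 − (47/48)·R3: [0, 0, 0]
R5 ← R5 − (19/48)·R3: [0, 0, 0]
3 nonzero rows, so rank(C) = 3.
C has 3 columns; by rank–nullity, nullity = 3 − 3 = 0.

0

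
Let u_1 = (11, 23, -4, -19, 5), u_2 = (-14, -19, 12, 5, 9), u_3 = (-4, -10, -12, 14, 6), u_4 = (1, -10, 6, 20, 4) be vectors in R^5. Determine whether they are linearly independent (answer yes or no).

yes

Form the matrix with these vectors as rows and row reduce.
R2 ← R2 + (14/11)·R1: [0, 113/11, 76/11, -211/11, 169/11]
R3 ← R3 + (4/11)·R1: [0, -18/11, -148/11, 78/11, 86/11]
R4 ← R4 − (1/11)·R1: [0, -133/11, 70/11, 239/11, 39/11]
R3 ← R3 + (18/113)·R2: [0, 0, -1396/113, 456/113, 1160/113]
R4 ← R4 + (133/113)·R2: [0, 0, 1638/113, -96/113, 2444/113]
R4 ← R4 + (819/698)·R3: [0, 0, 0, 1356/349, 11752/349]
4 nonzero rows, so the 4 vectors span a space of dimension 4.
Since 4 = 4, the vectors are linearly independent.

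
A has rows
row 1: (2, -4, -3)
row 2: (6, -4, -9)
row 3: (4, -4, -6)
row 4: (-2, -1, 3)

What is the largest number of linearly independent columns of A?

Row reduce to echelon form.
R2 ← R2 − (3)·R1: [0, 8, 0]
R3 ← R3 − (2)·R1: [0, 4, 0]
R4 ← R4 + R1: [0, -5, 0]
R3 ← R3 − (1/2)·R2: [0, 0, 0]
R4 ← R4 + (5/8)·R2: [0, 0, 0]
Echelon form has 2 nonzero rows, so rank(A) = 2.
The rank gives the maximum number of linearly independent columns: 2.

2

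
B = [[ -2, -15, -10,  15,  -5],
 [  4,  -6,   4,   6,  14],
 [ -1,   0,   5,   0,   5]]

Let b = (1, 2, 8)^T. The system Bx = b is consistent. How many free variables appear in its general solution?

2

Row reduce the augmented matrix [B | b].
R2 ← R2 + (2)·R1: [0, -36, -16, 36, 4, 4]
R3 ← R3 − (1/2)·R1: [0, 15/2, 10, -15/2, 15/2, 15/2]
R3 ← R3 + (5/24)·R2: [0, 0, 20/3, 0, 25/3, 25/3]
The echelon form has 3 nonzero rows, and every pivot lies in the first 5 columns, so rank(B) = rank([B|b]) = 3.
The system is consistent.
Free variables = (unknowns) − (rank) = 5 − 3 = 2.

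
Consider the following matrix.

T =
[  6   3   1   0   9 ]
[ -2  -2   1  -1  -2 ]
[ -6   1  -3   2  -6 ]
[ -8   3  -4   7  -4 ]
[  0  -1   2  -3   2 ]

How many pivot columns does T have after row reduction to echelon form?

4

Row reduce to echelon form.
R2 ← R2 + (1/3)·R1: [0, -1, 4/3, -1, 1]
R3 ← R3 + R1: [0, 4, -2, 2, 3]
R4 ← R4 + (4/3)·R1: [0, 7, -8/3, 7, 8]
R3 ← R3 + (4)·R2: [0, 0, 10/3, -2, 7]
R4 ← R4 + (7)·R2: [0, 0, 20/3, 0, 15]
R5 ← R5 − R2: [0, 0, 2/3, -2, 1]
R4 ← R4 − (2)·R3: [0, 0, 0, 4, 1]
R5 ← R5 − (1/5)·R3: [0, 0, 0, -8/5, -2/5]
R5 ← R5 + (2/5)·R4: [0, 0, 0, 0, 0]
Echelon form has 4 nonzero rows, so rank(T) = 4.
Each nonzero row contributes one pivot column: 4 pivot columns.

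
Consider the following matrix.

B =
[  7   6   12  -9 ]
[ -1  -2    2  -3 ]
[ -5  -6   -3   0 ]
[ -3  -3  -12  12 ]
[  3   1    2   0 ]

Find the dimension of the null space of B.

1

Row reduce to echelon form.
R2 ← R2 + (1/7)·R1: [0, -8/7, 26/7, -30/7]
R3 ← R3 + (5/7)·R1: [0, -12/7, 39/7, -45/7]
R4 ← R4 + (3/7)·R1: [0, -3/7, -48/7, 57/7]
R5 ← R5 − (3/7)·R1: [0, -11/7, -22/7, 27/7]
R3 ← R3 − (3/2)·R2: [0, 0, 0, 0]
R4 ← R4 − (3/8)·R2: [0, 0, -33/4, 39/4]
R5 ← R5 − (11/8)·R2: [0, 0, -33/4, 39/4]
Swap R3 ↔ R4
R5 ← R5 − R3: [0, 0, 0, 0]
3 nonzero rows, so rank(B) = 3.
B has 4 columns; by rank–nullity, nullity = 4 − 3 = 1.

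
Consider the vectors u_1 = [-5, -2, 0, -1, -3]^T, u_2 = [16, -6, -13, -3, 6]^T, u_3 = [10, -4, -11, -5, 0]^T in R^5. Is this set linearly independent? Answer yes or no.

yes

Form the matrix with these vectors as rows and row reduce.
R2 ← R2 + (16/5)·R1: [0, -62/5, -13, -31/5, -18/5]
R3 ← R3 + (2)·R1: [0, -8, -11, -7, -6]
R3 ← R3 − (20/31)·R2: [0, 0, -81/31, -3, -114/31]
3 nonzero rows, so the 3 vectors span a space of dimension 3.
Since 3 = 3, the vectors are linearly independent.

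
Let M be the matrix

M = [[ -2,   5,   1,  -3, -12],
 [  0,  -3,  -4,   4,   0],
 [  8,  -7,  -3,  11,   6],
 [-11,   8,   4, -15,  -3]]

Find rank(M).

3

Row reduce to echelon form.
R3 ← R3 + (4)·R1: [0, 13, 1, -1, -42]
R4 ← R4 − (11/2)·R1: [0, -39/2, -3/2, 3/2, 63]
R3 ← R3 + (13/3)·R2: [0, 0, -49/3, 49/3, -42]
R4 ← R4 − (13/2)·R2: [0, 0, 49/2, -49/2, 63]
R4 ← R4 + (3/2)·R3: [0, 0, 0, 0, 0]
Echelon form has 3 nonzero rows, so rank(M) = 3.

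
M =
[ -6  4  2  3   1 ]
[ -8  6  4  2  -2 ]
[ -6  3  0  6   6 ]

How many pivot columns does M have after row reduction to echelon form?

2

Row reduce to echelon form.
R2 ← R2 − (4/3)·R1: [0, 2/3, 4/3, -2, -10/3]
R3 ← R3 − R1: [0, -1, -2, 3, 5]
R3 ← R3 + (3/2)·R2: [0, 0, 0, 0, 0]
Echelon form has 2 nonzero rows, so rank(M) = 2.
Each nonzero row contributes one pivot column: 2 pivot columns.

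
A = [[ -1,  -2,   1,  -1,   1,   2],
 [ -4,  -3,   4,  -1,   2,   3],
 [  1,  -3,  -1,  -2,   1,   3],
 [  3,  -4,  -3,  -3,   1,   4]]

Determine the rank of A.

Row reduce to echelon form.
R2 ← R2 − (4)·R1: [0, 5, 0, 3, -2, -5]
R3 ← R3 + R1: [0, -5, 0, -3, 2, 5]
R4 ← R4 + (3)·R1: [0, -10, 0, -6, 4, 10]
R3 ← R3 + R2: [0, 0, 0, 0, 0, 0]
R4 ← R4 + (2)·R2: [0, 0, 0, 0, 0, 0]
Echelon form has 2 nonzero rows, so rank(A) = 2.

2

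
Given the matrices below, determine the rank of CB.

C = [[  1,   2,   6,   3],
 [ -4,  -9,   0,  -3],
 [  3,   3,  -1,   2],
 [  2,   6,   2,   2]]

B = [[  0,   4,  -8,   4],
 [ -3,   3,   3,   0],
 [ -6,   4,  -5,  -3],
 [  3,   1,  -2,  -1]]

First compute CB:
[[-33,  37, -38, -17],
 [ 18, -46,  11, -13],
 [  3,  19, -14,  13],
 [-24,  36, -12,   0]]
Now row reduce the product.
R2 ← R2 + (6/11)·R1: [0, -284/11, -107/11, -245/11]
R3 ← R3 + (1/11)·R1: [0, 246/11, -192/11, 126/11]
R4 ← R4 − (8/11)·R1: [0, 100/11, 172/11, 136/11]
R3 ← R3 + (123/142)·R2: [0, 0, -3675/142, -1113/142]
R4 ← R4 + (25/71)·R2: [0, 0, 867/71, 321/71]
R4 ← R4 + (578/1225)·R3: [0, 0, 0, 144/175]
4 nonzero rows, so rank(CB) = 4.

4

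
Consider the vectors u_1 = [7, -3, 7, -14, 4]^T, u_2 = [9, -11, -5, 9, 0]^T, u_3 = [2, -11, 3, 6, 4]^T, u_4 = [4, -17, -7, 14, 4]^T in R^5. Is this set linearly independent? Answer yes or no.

yes

Form the matrix with these vectors as rows and row reduce.
R2 ← R2 − (9/7)·R1: [0, -50/7, -14, 27, -36/7]
R3 ← R3 − (2/7)·R1: [0, -71/7, 1, 10, 20/7]
R4 ← R4 − (4/7)·R1: [0, -107/7, -11, 22, 12/7]
R3 ← R3 − (71/50)·R2: [0, 0, 522/25, -1417/50, 254/25]
R4 ← R4 − (107/50)·R2: [0, 0, 474/25, -1789/50, 318/25]
R4 ← R4 − (79/87)·R3: [0, 0, 0, -874/87, 304/87]
4 nonzero rows, so the 4 vectors span a space of dimension 4.
Since 4 = 4, the vectors are linearly independent.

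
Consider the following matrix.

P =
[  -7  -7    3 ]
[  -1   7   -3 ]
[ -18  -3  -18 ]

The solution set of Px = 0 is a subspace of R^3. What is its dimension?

Row reduce to echelon form.
R2 ← R2 − (1/7)·R1: [0, 8, -24/7]
R3 ← R3 − (18/7)·R1: [0, 15, -180/7]
R3 ← R3 − (15/8)·R2: [0, 0, -135/7]
3 nonzero rows, so rank(P) = 3.
P has 3 columns; by rank–nullity, nullity = 3 − 3 = 0.

0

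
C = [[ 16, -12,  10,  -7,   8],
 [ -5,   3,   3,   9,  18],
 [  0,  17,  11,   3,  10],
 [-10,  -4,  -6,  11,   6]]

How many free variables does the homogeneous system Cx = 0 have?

1

Row reduce to echelon form.
R2 ← R2 + (5/16)·R1: [0, -3/4, 49/8, 109/16, 41/2]
R4 ← R4 + (5/8)·R1: [0, -23/2, 1/4, 53/8, 11]
R3 ← R3 + (68/3)·R2: [0, 0, 899/6, 1889/12, 1424/3]
R4 ← R4 − (46/3)·R2: [0, 0, -281/3, -587/6, -910/3]
R4 ← R4 + (562/899)·R3: [0, 0, 0, 516/899, -5934/899]
4 nonzero rows, so rank(C) = 4.
C has 5 columns; by rank–nullity, nullity = 5 − 4 = 1.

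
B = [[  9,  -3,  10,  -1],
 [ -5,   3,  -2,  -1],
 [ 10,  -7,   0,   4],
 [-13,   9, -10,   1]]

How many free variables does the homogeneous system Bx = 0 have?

Row reduce to echelon form.
R2 ← R2 + (5/9)·R1: [0, 4/3, 32/9, -14/9]
R3 ← R3 − (10/9)·R1: [0, -11/3, -100/9, 46/9]
R4 ← R4 + (13/9)·R1: [0, 14/3, 40/9, -4/9]
R3 ← R3 + (11/4)·R2: [0, 0, -4/3, 5/6]
R4 ← R4 − (7/2)·R2: [0, 0, -8, 5]
R4 ← R4 − (6)·R3: [0, 0, 0, 0]
3 nonzero rows, so rank(B) = 3.
B has 4 columns; by rank–nullity, nullity = 4 − 3 = 1.

1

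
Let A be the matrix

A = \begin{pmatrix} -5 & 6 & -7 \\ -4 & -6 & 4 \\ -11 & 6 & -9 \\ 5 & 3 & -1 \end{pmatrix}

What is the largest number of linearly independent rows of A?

Row reduce to echelon form.
R2 ← R2 − (4/5)·R1: [0, -54/5, 48/5]
R3 ← R3 − (11/5)·R1: [0, -36/5, 32/5]
R4 ← R4 + R1: [0, 9, -8]
R3 ← R3 − (2/3)·R2: [0, 0, 0]
R4 ← R4 + (5/6)·R2: [0, 0, 0]
Echelon form has 2 nonzero rows, so rank(A) = 2.
The rank gives the maximum number of linearly independent rows: 2.

2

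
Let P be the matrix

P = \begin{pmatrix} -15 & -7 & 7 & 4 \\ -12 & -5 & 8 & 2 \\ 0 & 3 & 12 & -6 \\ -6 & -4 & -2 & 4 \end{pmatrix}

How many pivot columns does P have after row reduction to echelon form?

2

Row reduce to echelon form.
R2 ← R2 − (4/5)·R1: [0, 3/5, 12/5, -6/5]
R4 ← R4 − (2/5)·R1: [0, -6/5, -24/5, 12/5]
R3 ← R3 − (5)·R2: [0, 0, 0, 0]
R4 ← R4 + (2)·R2: [0, 0, 0, 0]
Echelon form has 2 nonzero rows, so rank(P) = 2.
Each nonzero row contributes one pivot column: 2 pivot columns.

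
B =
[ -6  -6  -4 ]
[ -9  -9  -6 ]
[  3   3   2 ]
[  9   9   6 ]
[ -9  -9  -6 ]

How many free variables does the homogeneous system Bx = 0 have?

Row reduce to echelon form.
R2 ← R2 − (3/2)·R1: [0, 0, 0]
R3 ← R3 + (1/2)·R1: [0, 0, 0]
R4 ← R4 + (3/2)·R1: [0, 0, 0]
R5 ← R5 − (3/2)·R1: [0, 0, 0]
1 nonzero row, so rank(B) = 1.
B has 3 columns; by rank–nullity, nullity = 3 − 1 = 2.

2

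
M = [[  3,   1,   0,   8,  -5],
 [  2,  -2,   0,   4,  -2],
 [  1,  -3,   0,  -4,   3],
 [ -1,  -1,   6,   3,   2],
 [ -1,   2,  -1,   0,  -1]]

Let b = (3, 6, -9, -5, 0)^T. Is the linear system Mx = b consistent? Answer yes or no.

Row reduce the augmented matrix [M | b].
R2 ← R2 − (2/3)·R1: [0, -8/3, 0, -4/3, 4/3, 4]
R3 ← R3 − (1/3)·R1: [0, -10/3, 0, -20/3, 14/3, -10]
R4 ← R4 + (1/3)·R1: [0, -2/3, 6, 17/3, 1/3, -4]
R5 ← R5 + (1/3)·R1: [0, 7/3, -1, 8/3, -8/3, 1]
R3 ← R3 − (5/4)·R2: [0, 0, 0, -5, 3, -15]
R4 ← R4 − (1/4)·R2: [0, 0, 6, 6, 0, -5]
R5 ← R5 + (7/8)·R2: [0, 0, -1, 3/2, -3/2, 9/2]
Swap R3 ↔ R4
R5 ← R5 + (1/6)·R3: [0, 0, 0, 5/2, -3/2, 11/3]
R5 ← R5 + (1/2)·R4: [0, 0, 0, 0, 0, -23/6]
The echelon form has 5 nonzero rows; the last pivot sits in the augmented column, so rank(M) = 4 but rank([M|b]) = 5.
Since the ranks differ, the system is inconsistent.

no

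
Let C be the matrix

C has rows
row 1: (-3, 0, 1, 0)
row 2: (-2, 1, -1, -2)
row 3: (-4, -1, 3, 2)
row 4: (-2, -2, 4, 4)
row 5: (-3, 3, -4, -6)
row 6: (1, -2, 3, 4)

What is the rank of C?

Row reduce to echelon form.
R2 ← R2 − (2/3)·R1: [0, 1, -5/3, -2]
R3 ← R3 − (4/3)·R1: [0, -1, 5/3, 2]
R4 ← R4 − (2/3)·R1: [0, -2, 10/3, 4]
R5 ← R5 − R1: [0, 3, -5, -6]
R6 ← R6 + (1/3)·R1: [0, -2, 10/3, 4]
R3 ← R3 + R2: [0, 0, 0, 0]
R4 ← R4 + (2)·R2: [0, 0, 0, 0]
R5 ← R5 − (3)·R2: [0, 0, 0, 0]
R6 ← R6 + (2)·R2: [0, 0, 0, 0]
Echelon form has 2 nonzero rows, so rank(C) = 2.

2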